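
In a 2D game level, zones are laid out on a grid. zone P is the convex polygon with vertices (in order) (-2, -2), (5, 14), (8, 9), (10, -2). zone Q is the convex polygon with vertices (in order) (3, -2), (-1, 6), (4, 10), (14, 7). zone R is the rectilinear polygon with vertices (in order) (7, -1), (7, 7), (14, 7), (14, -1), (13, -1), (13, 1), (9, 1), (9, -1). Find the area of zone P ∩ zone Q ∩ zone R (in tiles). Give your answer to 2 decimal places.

8.73

The intersection is the polygon with vertices (9.094,2.986), (7,1.273), (7,7), (8.364,7).
By the shoelace formula its area is 8.73.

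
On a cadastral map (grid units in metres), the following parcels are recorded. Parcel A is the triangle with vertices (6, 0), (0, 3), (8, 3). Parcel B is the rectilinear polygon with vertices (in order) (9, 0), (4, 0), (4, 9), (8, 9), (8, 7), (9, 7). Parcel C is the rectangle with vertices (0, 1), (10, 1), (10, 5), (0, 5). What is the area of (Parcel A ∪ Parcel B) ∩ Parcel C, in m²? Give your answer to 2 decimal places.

24.00

The region (Parcel A ∪ Parcel B) ∩ Parcel C is the polygon with vertices (4,3), (4,5), (9,5), (9,1), (4,1), (0,3).
By the shoelace formula its area is 24.00.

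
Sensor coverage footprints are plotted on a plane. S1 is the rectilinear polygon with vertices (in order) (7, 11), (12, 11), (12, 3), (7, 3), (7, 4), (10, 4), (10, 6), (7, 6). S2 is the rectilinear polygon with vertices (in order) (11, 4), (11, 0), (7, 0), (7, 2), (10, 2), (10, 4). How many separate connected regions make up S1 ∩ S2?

S1 ∩ S2 is a single connected region.

1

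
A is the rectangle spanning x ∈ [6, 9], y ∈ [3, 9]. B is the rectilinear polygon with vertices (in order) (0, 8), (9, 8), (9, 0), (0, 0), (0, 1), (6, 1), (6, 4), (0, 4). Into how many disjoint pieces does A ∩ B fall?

A ∩ B is a single connected region.

1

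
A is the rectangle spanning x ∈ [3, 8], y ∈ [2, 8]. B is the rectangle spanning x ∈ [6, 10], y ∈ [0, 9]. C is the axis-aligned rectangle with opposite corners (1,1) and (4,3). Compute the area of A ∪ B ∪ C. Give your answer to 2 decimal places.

By inclusion–exclusion:
Individual areas: |A| = 30, |B| = 36, |C| = 6.
|A∩B|: x∈[6,8], y∈[2,8] → 2·6 = 12.
|A∩C|: x∈[3,4], y∈[2,3] → 1·1 = 1.
|B∩C| = 0 (no overlap).
|A∩B∩C| = 0.
|A ∪ B ∪ C| = 72 − 13 + 0 = 59.00.

59.00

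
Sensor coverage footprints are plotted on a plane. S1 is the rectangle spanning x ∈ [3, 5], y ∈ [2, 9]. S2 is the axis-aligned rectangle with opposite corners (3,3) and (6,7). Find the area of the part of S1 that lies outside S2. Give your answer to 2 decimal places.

|S1∩S2|: x∈[3,5], y∈[3,7] → 2·4 = 8.
|S1| = 14.
|S1 ∖ S2| = |S1| − |S1∩S2| = 14 − 8 = 6.00.

6.00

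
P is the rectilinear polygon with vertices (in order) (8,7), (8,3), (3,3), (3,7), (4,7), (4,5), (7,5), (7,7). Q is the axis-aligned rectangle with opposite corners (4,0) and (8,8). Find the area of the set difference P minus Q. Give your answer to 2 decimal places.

|P| = 14, |P∩Q| = 10.
|P ∖ Q| = |P| − |P∩Q| = 14 − 10 = 4.00.

4.00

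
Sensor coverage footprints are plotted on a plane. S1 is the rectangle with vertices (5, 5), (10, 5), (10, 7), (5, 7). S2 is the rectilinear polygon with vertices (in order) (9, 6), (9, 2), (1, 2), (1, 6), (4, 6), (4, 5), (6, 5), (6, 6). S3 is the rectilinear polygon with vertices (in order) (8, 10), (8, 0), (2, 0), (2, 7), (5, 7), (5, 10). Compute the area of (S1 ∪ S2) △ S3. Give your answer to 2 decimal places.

|S1 ∪ S2| = 37.
|(S1 ∪ S2) ∩ S3| = 26.
|(S1 ∪ S2) △ S3| = 37 + 51 − 52 = 36.00.

36.00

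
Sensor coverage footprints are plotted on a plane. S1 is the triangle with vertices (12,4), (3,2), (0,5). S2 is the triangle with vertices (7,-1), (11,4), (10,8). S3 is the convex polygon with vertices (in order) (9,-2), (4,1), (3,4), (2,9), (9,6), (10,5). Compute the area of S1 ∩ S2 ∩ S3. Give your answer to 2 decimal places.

The intersection is the polygon with vertices (8.757,4.27), (9.882,4.176), (9.787,3.508), (8.4,3.2).
By the shoelace formula its area is 1.07.

1.07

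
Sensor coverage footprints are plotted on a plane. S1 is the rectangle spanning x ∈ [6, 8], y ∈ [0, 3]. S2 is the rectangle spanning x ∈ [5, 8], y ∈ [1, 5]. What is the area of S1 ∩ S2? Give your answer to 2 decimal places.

|S1∩S2|: x∈[6,8], y∈[1,3] → 2·2 = 4.

4.00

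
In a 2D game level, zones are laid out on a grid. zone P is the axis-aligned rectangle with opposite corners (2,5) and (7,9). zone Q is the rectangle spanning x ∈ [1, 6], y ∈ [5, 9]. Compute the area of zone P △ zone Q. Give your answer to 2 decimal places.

|zone P∩zone Q|: x∈[2,6], y∈[5,9] → 4·4 = 16.
|zone P △ zone Q| = |zone P| + |zone Q| − 2·|zone P∩zone Q| = 20 + 20 − 32 = 8.00.

8.00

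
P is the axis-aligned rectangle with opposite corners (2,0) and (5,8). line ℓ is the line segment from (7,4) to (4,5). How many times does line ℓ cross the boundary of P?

1

The segment meets the boundary at (5,4.667).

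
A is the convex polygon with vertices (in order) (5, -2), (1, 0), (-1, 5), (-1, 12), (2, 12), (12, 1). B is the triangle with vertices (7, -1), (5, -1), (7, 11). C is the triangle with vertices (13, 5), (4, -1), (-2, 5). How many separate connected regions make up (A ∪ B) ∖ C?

(A ∪ B) ∖ C splits into 2 disjoint pieces (area 20.522, area 44.6988).

2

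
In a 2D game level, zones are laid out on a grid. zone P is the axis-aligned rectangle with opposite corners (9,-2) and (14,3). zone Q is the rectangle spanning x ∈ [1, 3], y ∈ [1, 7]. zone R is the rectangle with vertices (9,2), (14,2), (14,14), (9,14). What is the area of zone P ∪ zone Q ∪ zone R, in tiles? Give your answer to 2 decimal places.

By inclusion–exclusion:
Individual areas: |zone P| = 25, |zone Q| = 12, |zone R| = 60.
|zone P∩zone Q| = 0 (no overlap).
|zone P∩zone R|: x∈[9,14], y∈[2,3] → 5·1 = 5.
|zone Q∩zone R| = 0 (no overlap).
|zone P∩zone Q∩zone R| = 0.
|zone P ∪ zone Q ∪ zone R| = 97 − 5 + 0 = 92.00.

92.00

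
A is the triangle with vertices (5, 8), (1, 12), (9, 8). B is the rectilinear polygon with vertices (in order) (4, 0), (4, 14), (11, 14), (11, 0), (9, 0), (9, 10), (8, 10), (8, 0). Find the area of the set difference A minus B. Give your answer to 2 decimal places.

|A| = 8, |A∩B| = 5.5.
|A ∖ B| = |A| − |A∩B| = 8 − 5.5 = 2.50.

2.50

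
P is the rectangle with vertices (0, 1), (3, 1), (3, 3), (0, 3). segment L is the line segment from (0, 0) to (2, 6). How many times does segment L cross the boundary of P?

The segment meets the boundary at (1,3), (0.333,1).

2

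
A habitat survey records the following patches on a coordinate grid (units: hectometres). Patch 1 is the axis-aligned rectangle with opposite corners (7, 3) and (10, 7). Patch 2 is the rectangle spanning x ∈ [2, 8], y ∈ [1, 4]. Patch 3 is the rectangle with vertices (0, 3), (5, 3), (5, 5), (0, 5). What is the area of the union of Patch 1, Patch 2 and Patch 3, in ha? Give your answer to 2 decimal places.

By inclusion–exclusion:
Individual areas: |Patch 1| = 12, |Patch 2| = 18, |Patch 3| = 10.
|Patch 1∩Patch 2|: x∈[7,8], y∈[3,4] → 1·1 = 1.
|Patch 1∩Patch 3| = 0 (no overlap).
|Patch 2∩Patch 3|: x∈[2,5], y∈[3,4] → 3·1 = 3.
|Patch 1∩Patch 2∩Patch 3| = 0.
|Patch 1 ∪ Patch 2 ∪ Patch 3| = 40 − 4 + 0 = 36.00.

36.00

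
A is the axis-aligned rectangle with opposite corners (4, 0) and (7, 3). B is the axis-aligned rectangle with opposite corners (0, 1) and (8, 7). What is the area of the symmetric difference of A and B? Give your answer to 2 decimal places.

45.00

|A∩B|: x∈[4,7], y∈[1,3] → 3·2 = 6.
|A △ B| = |A| + |B| − 2·|A∩B| = 9 + 48 − 12 = 45.00.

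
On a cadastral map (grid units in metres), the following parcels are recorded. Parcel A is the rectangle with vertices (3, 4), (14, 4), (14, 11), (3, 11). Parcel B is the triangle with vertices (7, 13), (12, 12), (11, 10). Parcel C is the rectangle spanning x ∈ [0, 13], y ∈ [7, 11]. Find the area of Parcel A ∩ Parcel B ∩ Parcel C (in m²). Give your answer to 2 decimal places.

The intersection is the polygon with vertices (11,10), (9.667,11), (11.5,11).
By the shoelace formula its area is 0.92.

0.92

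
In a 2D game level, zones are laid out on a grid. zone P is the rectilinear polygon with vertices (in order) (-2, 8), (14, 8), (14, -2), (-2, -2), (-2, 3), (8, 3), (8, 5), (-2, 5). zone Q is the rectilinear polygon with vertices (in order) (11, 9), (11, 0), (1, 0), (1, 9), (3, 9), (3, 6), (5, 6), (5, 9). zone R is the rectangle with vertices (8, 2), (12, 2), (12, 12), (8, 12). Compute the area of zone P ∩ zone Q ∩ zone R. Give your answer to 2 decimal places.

The intersection is the polygon with vertices (11,8), (11,2), (8,2), (8,3), (8,5), (8,8).
By the shoelace formula its area is 18.00.

18.00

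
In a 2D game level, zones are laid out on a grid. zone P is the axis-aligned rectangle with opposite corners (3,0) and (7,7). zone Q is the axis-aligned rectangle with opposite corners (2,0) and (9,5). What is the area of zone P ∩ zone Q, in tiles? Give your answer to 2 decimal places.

20.00

|zone P∩zone Q|: x∈[3,7], y∈[0,5] → 4·5 = 20.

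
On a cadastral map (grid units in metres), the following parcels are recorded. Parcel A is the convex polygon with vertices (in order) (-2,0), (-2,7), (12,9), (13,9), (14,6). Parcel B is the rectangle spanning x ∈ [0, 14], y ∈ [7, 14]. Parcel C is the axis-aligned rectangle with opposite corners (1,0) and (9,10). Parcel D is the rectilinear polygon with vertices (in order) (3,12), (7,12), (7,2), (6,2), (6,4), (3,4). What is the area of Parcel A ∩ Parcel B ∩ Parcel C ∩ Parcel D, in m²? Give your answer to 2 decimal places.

The intersection is the polygon with vertices (7,8.286), (7,7), (3,7), (3,7.714).
By the shoelace formula its area is 4.00.

4.00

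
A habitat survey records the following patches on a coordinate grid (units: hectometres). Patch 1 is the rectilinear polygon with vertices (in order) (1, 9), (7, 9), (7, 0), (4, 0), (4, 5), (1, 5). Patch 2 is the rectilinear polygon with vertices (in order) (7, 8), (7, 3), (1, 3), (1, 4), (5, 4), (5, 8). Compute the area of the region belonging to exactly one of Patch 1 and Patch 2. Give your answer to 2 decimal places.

|Patch 1| = 39, |Patch 2| = 14, |Patch 1∩Patch 2| = 11.
|Patch 1 △ Patch 2| = |Patch 1| + |Patch 2| − 2·|Patch 1∩Patch 2| = 39 + 14 − 22 = 31.00.

31.00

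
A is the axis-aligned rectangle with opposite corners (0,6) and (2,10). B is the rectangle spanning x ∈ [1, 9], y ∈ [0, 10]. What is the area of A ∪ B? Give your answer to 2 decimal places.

84.00

By inclusion–exclusion:
Individual areas: |A| = 8, |B| = 80.
|A∩B|: x∈[1,2], y∈[6,10] → 1·4 = 4.
|A ∪ B| = 88 − 4 = 84.00.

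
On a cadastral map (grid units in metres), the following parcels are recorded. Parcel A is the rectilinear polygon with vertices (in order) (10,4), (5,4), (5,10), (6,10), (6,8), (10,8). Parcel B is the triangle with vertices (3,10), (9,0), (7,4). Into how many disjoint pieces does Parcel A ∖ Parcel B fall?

Parcel A ∖ Parcel B splits into 2 disjoint pieces (area 19, area 2.1333).

2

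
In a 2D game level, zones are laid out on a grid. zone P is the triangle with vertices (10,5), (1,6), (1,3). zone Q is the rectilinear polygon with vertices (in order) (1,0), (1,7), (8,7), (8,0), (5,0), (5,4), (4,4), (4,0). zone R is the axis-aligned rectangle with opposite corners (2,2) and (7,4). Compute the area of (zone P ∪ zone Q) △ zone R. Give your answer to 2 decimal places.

|zone P ∪ zone Q| = 45.8889.
|(zone P ∪ zone Q) ∩ zone R| = 8.2222.
|(zone P ∪ zone Q) △ zone R| = 45.8889 + 10 − 16.4444 = 39.44.

39.44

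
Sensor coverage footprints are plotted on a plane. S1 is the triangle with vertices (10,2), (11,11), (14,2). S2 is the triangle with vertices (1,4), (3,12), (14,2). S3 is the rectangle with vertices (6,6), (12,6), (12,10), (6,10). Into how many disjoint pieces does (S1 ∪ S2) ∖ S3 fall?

2

(S1 ∪ S2) ∖ S3 splits into 2 disjoint pieces (area 55.8248, area 0.2222).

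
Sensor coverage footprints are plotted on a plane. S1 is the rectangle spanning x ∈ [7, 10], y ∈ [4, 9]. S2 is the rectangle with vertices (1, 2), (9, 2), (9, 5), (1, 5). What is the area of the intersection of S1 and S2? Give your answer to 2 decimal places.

2.00

|S1∩S2|: x∈[7,9], y∈[4,5] → 2·1 = 2.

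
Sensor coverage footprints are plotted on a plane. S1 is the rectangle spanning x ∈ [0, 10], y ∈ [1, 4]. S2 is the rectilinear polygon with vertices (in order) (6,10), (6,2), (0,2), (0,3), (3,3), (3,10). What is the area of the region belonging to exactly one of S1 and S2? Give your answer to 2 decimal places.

39.00

|S1| = 30, |S2| = 27, |S1∩S2| = 9.
|S1 △ S2| = |S1| + |S2| − 2·|S1∩S2| = 30 + 27 − 18 = 39.00.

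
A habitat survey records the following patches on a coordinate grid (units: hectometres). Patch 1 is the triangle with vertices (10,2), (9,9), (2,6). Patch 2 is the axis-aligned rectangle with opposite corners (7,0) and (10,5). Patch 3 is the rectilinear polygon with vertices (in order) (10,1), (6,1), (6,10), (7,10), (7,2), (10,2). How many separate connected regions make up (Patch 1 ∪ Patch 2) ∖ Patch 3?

(Patch 1 ∪ Patch 2) ∖ Patch 3 splits into 3 disjoint pieces (area 7.4286, area 17.2857, area 3).

3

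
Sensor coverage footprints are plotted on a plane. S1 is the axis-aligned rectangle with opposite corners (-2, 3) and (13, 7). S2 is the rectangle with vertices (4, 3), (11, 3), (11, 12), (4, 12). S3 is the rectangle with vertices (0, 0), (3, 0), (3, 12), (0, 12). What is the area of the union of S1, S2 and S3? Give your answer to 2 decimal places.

By inclusion–exclusion:
Individual areas: |S1| = 60, |S2| = 63, |S3| = 36.
|S1∩S2|: x∈[4,11], y∈[3,7] → 7·4 = 28.
|S1∩S3|: x∈[0,3], y∈[3,7] → 3·4 = 12.
|S2∩S3| = 0 (no overlap).
|S1∩S2∩S3| = 0.
|S1 ∪ S2 ∪ S3| = 159 − 40 + 0 = 119.00.

119.00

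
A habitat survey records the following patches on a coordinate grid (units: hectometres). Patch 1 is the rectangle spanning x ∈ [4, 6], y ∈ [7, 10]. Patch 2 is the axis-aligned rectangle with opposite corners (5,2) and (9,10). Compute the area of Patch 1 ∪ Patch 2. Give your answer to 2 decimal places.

By inclusion–exclusion:
Individual areas: |Patch 1| = 6, |Patch 2| = 32.
|Patch 1∩Patch 2|: x∈[5,6], y∈[7,10] → 1·3 = 3.
|Patch 1 ∪ Patch 2| = 38 − 3 = 35.00.

35.00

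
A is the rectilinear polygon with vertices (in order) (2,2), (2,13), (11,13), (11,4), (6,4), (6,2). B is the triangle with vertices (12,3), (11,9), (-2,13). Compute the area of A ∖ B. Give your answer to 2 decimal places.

|A| = 89, |A∩B| = 31.0473.
|A ∖ B| = |A| − |A∩B| = 89 − 31.0473 = 57.95.

57.95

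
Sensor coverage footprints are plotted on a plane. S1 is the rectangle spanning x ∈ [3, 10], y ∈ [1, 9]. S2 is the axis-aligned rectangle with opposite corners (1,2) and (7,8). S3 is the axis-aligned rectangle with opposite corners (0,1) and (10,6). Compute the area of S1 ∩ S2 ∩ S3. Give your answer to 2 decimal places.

The intersection is the polygon with vertices (7,2), (3,2), (3,6), (7,6).
By the shoelace formula its area is 16.00.

16.00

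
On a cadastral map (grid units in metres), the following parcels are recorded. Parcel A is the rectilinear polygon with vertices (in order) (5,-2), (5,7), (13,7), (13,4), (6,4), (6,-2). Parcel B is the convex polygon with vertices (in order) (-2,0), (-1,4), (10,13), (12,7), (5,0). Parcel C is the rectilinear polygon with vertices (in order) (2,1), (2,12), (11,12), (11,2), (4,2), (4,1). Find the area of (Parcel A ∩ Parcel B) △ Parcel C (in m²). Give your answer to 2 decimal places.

|Parcel A ∩ Parcel B| = 20.
|(Parcel A ∩ Parcel B) ∩ Parcel C| = 18.
|(Parcel A ∩ Parcel B) △ Parcel C| = 20 + 92 − 36 = 76.00.

76.00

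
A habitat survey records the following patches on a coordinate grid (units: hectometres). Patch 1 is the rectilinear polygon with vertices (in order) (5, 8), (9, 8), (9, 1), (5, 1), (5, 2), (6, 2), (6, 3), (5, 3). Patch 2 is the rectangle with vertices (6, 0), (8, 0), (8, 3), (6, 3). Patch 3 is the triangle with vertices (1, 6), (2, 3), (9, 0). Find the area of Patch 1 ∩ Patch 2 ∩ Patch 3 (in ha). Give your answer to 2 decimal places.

0.95

The intersection is the polygon with vertices (6,2), (6,2.25), (7.667,1), (6.667,1), (6,1.286).
By the shoelace formula its area is 0.95.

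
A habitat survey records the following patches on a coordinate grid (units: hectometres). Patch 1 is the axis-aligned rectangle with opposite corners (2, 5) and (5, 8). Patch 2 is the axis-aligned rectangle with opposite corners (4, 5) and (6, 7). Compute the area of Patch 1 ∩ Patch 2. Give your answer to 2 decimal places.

|Patch 1∩Patch 2|: x∈[4,5], y∈[5,7] → 1·2 = 2.

2.00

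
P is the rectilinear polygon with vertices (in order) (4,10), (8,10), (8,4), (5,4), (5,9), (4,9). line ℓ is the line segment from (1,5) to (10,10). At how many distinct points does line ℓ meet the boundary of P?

2

The segment meets the boundary at (8,8.889), (5,7.222).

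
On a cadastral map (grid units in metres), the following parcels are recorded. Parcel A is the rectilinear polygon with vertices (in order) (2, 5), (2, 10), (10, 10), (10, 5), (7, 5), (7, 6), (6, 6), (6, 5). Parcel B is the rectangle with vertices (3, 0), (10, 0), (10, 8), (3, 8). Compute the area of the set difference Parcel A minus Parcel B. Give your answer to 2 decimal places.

19.00

|Parcel A| = 39, |Parcel A∩Parcel B| = 20.
|Parcel A ∖ Parcel B| = |Parcel A| − |Parcel A∩Parcel B| = 39 − 20 = 19.00.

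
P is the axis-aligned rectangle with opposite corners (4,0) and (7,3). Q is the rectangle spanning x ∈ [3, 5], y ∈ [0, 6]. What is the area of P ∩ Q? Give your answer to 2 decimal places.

|P∩Q|: x∈[4,5], y∈[0,3] → 1·3 = 3.

3.00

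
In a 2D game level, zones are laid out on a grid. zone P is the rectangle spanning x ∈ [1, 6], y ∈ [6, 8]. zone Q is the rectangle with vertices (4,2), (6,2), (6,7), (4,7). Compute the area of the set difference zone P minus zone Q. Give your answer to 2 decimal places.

8.00

|zone P∩zone Q|: x∈[4,6], y∈[6,7] → 2·1 = 2.
|zone P| = 10.
|zone P ∖ zone Q| = |zone P| − |zone P∩zone Q| = 10 − 2 = 8.00.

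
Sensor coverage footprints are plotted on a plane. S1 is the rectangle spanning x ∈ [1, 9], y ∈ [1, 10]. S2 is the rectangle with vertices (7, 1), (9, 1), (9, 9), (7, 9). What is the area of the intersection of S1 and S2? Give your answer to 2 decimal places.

16.00

|S1∩S2|: x∈[7,9], y∈[1,9] → 2·8 = 16.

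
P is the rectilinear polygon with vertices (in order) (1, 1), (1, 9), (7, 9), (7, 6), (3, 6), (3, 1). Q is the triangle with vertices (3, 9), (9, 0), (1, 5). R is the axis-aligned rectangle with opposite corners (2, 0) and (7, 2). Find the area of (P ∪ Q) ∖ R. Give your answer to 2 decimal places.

39.30

|P ∪ Q| = 40.75.
|(P ∪ Q) ∩ R| = 1.45.
|(P ∪ Q) ∖ R| = 40.75 − 1.45 = 39.30.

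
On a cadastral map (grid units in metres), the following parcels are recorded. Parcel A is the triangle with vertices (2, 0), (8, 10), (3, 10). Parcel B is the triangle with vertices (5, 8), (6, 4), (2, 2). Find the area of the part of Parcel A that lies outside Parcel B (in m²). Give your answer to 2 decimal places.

18.46

|Parcel A| = 25, |Parcel A∩Parcel B| = 6.5404.
|Parcel A ∖ Parcel B| = |Parcel A| − |Parcel A∩Parcel B| = 25 − 6.5404 = 18.46.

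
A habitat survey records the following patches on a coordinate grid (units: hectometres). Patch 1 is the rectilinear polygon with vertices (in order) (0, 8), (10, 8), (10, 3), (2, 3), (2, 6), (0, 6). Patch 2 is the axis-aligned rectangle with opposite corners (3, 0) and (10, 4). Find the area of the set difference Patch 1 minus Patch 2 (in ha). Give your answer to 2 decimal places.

37.00

|Patch 1| = 44, |Patch 1∩Patch 2| = 7.
|Patch 1 ∖ Patch 2| = |Patch 1| − |Patch 1∩Patch 2| = 44 − 7 = 37.00.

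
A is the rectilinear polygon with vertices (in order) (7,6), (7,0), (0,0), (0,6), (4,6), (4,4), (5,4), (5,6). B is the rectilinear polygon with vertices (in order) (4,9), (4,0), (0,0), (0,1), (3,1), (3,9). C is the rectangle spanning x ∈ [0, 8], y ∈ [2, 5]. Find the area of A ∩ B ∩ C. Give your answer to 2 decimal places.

The intersection is the polygon with vertices (3,5), (4,5), (4,4), (4,2), (3,2).
By the shoelace formula its area is 3.00.

3.00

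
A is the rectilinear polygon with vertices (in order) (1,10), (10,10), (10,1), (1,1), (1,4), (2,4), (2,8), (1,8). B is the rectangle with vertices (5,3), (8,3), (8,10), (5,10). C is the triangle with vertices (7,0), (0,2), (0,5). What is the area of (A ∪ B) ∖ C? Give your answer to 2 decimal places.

|A ∪ B| = 77.
|(A ∪ B) ∩ C| = 6.6071.
|(A ∪ B) ∖ C| = 77 − 6.6071 = 70.39.

70.39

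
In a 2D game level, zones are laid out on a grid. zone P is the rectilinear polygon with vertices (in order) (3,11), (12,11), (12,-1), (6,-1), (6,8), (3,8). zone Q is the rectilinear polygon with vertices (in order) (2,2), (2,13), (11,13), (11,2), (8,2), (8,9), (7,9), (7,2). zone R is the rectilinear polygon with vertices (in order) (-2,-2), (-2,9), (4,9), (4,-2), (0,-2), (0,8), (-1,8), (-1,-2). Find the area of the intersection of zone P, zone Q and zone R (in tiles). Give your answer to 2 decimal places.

1.00

The intersection is the polygon with vertices (3,8), (3,9), (4,9), (4,8).
By the shoelace formula its area is 1.00.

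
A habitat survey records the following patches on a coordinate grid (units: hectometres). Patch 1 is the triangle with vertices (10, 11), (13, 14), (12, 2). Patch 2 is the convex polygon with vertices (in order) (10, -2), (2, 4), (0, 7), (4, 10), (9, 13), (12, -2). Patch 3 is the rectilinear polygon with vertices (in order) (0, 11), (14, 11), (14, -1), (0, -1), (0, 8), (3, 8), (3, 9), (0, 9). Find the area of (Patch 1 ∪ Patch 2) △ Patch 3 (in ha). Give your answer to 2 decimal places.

78.35

|Patch 1 ∪ Patch 2| = 109.5.
|(Patch 1 ∪ Patch 2) ∩ Patch 3| = 98.075.
|(Patch 1 ∪ Patch 2) △ Patch 3| = 109.5 + 165 − 196.15 = 78.35.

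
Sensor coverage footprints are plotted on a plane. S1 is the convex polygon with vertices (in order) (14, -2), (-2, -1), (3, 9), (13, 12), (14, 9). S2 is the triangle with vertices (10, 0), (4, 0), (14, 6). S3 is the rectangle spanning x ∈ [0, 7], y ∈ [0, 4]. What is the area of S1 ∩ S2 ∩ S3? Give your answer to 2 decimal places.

The intersection is the polygon with vertices (7,1.8), (7,0), (4,0).
By the shoelace formula its area is 2.70.

2.70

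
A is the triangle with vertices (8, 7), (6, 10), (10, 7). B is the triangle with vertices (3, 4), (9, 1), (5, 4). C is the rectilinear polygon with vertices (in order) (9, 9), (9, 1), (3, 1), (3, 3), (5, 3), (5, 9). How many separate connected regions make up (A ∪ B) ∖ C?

(A ∪ B) ∖ C splits into 3 disjoint pieces (area 0.3333, area 0.375, area 1).

3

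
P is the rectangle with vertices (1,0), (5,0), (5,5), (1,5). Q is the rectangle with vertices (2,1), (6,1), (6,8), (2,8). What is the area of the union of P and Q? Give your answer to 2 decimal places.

By inclusion–exclusion:
Individual areas: |P| = 20, |Q| = 28.
|P∩Q|: x∈[2,5], y∈[1,5] → 3·4 = 12.
|P ∪ Q| = 48 − 12 = 36.00.

36.00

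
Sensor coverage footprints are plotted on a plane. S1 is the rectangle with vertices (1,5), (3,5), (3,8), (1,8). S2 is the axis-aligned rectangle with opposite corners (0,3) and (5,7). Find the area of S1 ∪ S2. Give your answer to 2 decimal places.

By inclusion–exclusion:
Individual areas: |S1| = 6, |S2| = 20.
|S1∩S2|: x∈[1,3], y∈[5,7] → 2·2 = 4.
|S1 ∪ S2| = 26 − 4 = 22.00.

22.00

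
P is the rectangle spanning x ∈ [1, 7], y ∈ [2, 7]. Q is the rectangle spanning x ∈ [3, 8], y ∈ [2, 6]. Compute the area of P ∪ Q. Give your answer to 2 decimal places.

By inclusion–exclusion:
Individual areas: |P| = 30, |Q| = 20.
|P∩Q|: x∈[3,7], y∈[2,6] → 4·4 = 16.
|P ∪ Q| = 50 − 16 = 34.00.

34.00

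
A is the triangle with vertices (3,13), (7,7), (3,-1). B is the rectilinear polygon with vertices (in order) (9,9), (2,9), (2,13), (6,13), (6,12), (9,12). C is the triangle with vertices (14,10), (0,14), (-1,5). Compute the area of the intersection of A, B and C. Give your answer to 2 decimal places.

The intersection is the polygon with vertices (3,9), (3,13), (5.667,9).
By the shoelace formula its area is 5.33.

5.33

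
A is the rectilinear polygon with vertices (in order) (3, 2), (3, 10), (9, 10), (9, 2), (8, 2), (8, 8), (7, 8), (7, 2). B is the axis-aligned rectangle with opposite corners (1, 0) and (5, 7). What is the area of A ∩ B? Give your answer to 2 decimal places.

The intersection is the polygon with vertices (3,7), (5,7), (5,2), (3,2).
By the shoelace formula its area is 10.00.

10.00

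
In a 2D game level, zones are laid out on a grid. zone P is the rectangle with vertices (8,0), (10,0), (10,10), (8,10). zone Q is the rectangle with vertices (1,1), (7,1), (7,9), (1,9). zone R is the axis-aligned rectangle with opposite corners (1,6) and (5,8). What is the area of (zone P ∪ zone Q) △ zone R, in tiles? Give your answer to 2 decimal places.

60.00

|zone P ∪ zone Q| = 68.
|(zone P ∪ zone Q) ∩ zone R| = 8.
|(zone P ∪ zone Q) △ zone R| = 68 + 8 − 16 = 60.00.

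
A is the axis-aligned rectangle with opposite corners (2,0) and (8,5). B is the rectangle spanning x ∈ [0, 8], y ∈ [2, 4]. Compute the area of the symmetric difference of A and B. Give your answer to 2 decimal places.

22.00

|A∩B|: x∈[2,8], y∈[2,4] → 6·2 = 12.
|A △ B| = |A| + |B| − 2·|A∩B| = 30 + 16 − 24 = 22.00.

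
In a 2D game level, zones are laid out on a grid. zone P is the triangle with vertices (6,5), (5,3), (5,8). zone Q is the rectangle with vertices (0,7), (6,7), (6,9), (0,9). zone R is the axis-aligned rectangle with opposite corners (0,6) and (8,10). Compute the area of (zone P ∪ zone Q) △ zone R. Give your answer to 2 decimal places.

|zone P ∪ zone Q| = 14.3333.
|(zone P ∪ zone Q) ∩ zone R| = 12.5.
|(zone P ∪ zone Q) △ zone R| = 14.3333 + 32 − 25 = 21.33.

21.33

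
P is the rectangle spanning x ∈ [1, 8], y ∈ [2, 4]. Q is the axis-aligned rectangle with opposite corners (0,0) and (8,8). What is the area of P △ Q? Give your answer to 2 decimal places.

50.00

|P∩Q|: x∈[1,8], y∈[2,4] → 7·2 = 14.
|P △ Q| = |P| + |Q| − 2·|P∩Q| = 14 + 64 − 28 = 50.00.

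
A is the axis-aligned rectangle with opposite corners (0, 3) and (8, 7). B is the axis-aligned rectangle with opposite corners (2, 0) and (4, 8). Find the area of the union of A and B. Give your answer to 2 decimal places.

40.00

By inclusion–exclusion:
Individual areas: |A| = 32, |B| = 16.
|A∩B|: x∈[2,4], y∈[3,7] → 2·4 = 8.
|A ∪ B| = 48 − 8 = 40.00.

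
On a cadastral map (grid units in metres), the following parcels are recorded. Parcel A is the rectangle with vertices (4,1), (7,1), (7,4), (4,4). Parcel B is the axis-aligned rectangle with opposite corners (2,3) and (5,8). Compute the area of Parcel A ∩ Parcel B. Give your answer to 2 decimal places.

1.00

|Parcel A∩Parcel B|: x∈[4,5], y∈[3,4] → 1·1 = 1.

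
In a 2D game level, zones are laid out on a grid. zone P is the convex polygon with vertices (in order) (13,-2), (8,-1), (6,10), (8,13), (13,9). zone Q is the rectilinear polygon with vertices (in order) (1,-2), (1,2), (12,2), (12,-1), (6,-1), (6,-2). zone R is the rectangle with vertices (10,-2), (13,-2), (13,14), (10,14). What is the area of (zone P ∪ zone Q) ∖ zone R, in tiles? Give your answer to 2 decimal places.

65.98

|zone P ∪ zone Q| = 101.6818.
|(zone P ∪ zone Q) ∩ zone R| = 35.7.
|(zone P ∪ zone Q) ∖ zone R| = 101.6818 − 35.7 = 65.98.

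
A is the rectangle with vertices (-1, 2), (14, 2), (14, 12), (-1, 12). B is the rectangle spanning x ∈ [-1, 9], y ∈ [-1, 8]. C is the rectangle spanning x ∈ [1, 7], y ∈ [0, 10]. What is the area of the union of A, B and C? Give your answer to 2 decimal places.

By inclusion–exclusion:
Individual areas: |A| = 150, |B| = 90, |C| = 60.
|A∩B|: x∈[-1,9], y∈[2,8] → 10·6 = 60.
|A∩C|: x∈[1,7], y∈[2,10] → 6·8 = 48.
|B∩C|: x∈[1,7], y∈[0,8] → 6·8 = 48.
|A∩B∩C| = 36.
|A ∪ B ∪ C| = 300 − 156 + 36 = 180.00.

180.00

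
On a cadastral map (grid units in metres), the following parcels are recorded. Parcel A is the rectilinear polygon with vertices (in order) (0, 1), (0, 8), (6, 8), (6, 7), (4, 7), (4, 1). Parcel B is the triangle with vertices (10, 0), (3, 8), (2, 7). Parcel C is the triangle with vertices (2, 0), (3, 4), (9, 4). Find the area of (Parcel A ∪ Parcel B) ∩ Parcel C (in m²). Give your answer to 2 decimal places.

|Parcel A ∪ Parcel B| = 34.8214.
|(Parcel A ∪ Parcel B) ∩ Parcel C| = 5.12.

5.12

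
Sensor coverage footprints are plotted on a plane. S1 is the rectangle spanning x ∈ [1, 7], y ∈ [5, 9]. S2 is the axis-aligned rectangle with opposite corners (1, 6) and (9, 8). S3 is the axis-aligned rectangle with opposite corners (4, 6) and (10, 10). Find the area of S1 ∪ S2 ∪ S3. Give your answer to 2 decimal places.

By inclusion–exclusion:
Individual areas: |S1| = 24, |S2| = 16, |S3| = 24.
|S1∩S2|: x∈[1,7], y∈[6,8] → 6·2 = 12.
|S1∩S3|: x∈[4,7], y∈[6,9] → 3·3 = 9.
|S2∩S3|: x∈[4,9], y∈[6,8] → 5·2 = 10.
|S1∩S2∩S3| = 6.
|S1 ∪ S2 ∪ S3| = 64 − 31 + 6 = 39.00.

39.00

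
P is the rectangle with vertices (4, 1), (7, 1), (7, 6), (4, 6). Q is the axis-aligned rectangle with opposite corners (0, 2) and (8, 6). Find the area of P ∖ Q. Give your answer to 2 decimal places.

|P∩Q|: x∈[4,7], y∈[2,6] → 3·4 = 12.
|P| = 15.
|P ∖ Q| = |P| − |P∩Q| = 15 − 12 = 3.00.

3.00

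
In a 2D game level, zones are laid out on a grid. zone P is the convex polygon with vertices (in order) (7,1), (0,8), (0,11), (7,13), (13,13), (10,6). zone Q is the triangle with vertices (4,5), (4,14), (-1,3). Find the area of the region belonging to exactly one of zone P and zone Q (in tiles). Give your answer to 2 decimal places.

|zone P| = 91.5, |zone Q| = 22.5, |zone P∩zone Q| = 14.367.
|zone P △ zone Q| = |zone P| + |zone Q| − 2·|zone P∩zone Q| = 91.5 + 22.5 − 28.734 = 85.27.

85.27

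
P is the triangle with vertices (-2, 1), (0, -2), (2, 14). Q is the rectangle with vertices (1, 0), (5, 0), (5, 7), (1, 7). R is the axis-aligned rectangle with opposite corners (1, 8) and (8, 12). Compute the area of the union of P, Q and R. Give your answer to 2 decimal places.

By inclusion–exclusion:
Individual areas: |P| = 19, |Q| = 28, |R| = 28.
|P∩Q| = 0.0625.
|P∩R| = 1.7596.
|Q∩R| = 0 (no overlap).
|P∩Q∩R| = 0.
|P ∪ Q ∪ R| = 75 − 1.8221 + 0 = 73.18.

73.18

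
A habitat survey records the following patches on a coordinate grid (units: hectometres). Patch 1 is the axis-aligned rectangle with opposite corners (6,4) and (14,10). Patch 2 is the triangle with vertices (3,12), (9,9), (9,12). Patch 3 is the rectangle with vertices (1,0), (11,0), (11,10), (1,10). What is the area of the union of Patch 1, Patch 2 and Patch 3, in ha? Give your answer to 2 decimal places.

126.00

By inclusion–exclusion:
Individual areas: |Patch 1| = 48, |Patch 2| = 9, |Patch 3| = 100.
|Patch 1∩Patch 2| = 1.
|Patch 1∩Patch 3|: x∈[6,11], y∈[4,10] → 5·6 = 30.
|Patch 2∩Patch 3| = 1.
|Patch 1∩Patch 2∩Patch 3| = 1.
|Patch 1 ∪ Patch 2 ∪ Patch 3| = 157 − 32 + 1 = 126.00.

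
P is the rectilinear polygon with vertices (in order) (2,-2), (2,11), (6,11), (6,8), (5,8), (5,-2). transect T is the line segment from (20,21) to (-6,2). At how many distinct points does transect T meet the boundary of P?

The segment meets the boundary at (2,7.846), (6,10.769).

2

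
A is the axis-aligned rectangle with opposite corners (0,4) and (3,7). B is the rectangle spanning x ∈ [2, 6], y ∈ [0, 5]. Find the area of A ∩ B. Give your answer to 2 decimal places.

|A∩B|: x∈[2,3], y∈[4,5] → 1·1 = 1.

1.00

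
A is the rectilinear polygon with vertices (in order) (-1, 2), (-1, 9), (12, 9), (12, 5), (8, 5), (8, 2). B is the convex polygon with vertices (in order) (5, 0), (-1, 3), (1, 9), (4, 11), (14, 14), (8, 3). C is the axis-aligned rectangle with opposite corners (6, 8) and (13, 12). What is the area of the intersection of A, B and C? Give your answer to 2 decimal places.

The intersection is the polygon with vertices (10.727,8), (6,8), (6,9), (11.273,9).
By the shoelace formula its area is 5.00.

5.00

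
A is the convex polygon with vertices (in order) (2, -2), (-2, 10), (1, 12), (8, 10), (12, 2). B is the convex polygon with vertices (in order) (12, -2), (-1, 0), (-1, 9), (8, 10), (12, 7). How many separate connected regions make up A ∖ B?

2

A ∖ B splits into 2 disjoint pieces (area 2.5526, area 16).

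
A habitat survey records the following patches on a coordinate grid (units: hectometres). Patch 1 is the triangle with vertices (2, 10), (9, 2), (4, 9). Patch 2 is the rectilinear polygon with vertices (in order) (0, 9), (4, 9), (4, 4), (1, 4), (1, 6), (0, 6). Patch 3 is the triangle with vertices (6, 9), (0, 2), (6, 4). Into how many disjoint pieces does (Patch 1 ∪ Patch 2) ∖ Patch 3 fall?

(Patch 1 ∪ Patch 2) ∖ Patch 3 splits into 2 disjoint pieces (area 16.3379, area 1.1571).

2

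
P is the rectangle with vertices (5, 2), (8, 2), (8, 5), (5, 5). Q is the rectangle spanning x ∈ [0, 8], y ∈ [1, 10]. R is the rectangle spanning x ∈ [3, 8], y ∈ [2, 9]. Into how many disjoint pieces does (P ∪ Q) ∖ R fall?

1

(P ∪ Q) ∖ R is a single connected region.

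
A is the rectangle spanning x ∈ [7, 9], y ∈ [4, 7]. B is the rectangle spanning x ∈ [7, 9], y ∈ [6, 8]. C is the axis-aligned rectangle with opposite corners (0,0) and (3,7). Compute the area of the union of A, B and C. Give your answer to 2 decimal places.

29.00

By inclusion–exclusion:
Individual areas: |A| = 6, |B| = 4, |C| = 21.
|A∩B|: x∈[7,9], y∈[6,7] → 2·1 = 2.
|A∩C| = 0 (no overlap).
|B∩C| = 0 (no overlap).
|A∩B∩C| = 0.
|A ∪ B ∪ C| = 31 − 2 + 0 = 29.00.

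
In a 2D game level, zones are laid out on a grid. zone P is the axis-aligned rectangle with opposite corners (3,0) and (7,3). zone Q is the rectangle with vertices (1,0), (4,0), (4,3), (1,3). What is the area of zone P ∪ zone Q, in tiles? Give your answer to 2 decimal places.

By inclusion–exclusion:
Individual areas: |zone P| = 12, |zone Q| = 9.
|zone P∩zone Q|: x∈[3,4], y∈[0,3] → 1·3 = 3.
|zone P ∪ zone Q| = 21 − 3 = 18.00.

18.00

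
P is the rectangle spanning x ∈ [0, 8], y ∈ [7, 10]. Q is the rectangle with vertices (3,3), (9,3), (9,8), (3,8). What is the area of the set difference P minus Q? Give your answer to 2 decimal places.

19.00

|P∩Q|: x∈[3,8], y∈[7,8] → 5·1 = 5.
|P| = 24.
|P ∖ Q| = |P| − |P∩Q| = 24 − 5 = 19.00.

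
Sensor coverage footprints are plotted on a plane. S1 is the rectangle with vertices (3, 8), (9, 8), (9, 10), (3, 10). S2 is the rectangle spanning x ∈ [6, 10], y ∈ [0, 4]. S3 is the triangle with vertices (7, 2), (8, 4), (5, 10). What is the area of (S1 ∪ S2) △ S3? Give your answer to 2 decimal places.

30.00

|S1 ∪ S2| = 28.
|(S1 ∪ S2) ∩ S3| = 2.
|(S1 ∪ S2) △ S3| = 28 + 6 − 4 = 30.00.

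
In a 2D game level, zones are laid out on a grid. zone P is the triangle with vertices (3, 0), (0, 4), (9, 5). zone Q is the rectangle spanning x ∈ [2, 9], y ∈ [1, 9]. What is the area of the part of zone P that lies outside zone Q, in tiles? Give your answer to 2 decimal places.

|zone P| = 19.5, |zone P∩zone Q| = 15.6361.
|zone P ∖ zone Q| = |zone P| − |zone P∩zone Q| = 19.5 − 15.6361 = 3.86.

3.86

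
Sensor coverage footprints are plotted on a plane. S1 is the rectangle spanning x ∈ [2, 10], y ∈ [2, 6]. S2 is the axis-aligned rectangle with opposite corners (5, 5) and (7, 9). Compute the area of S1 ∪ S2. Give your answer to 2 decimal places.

By inclusion–exclusion:
Individual areas: |S1| = 32, |S2| = 8.
|S1∩S2|: x∈[5,7], y∈[5,6] → 2·1 = 2.
|S1 ∪ S2| = 40 − 2 = 38.00.

38.00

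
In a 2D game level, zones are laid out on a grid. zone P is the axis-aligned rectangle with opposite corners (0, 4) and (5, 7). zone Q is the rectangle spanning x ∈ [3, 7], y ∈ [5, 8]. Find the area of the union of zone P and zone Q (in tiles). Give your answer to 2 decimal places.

23.00

By inclusion–exclusion:
Individual areas: |zone P| = 15, |zone Q| = 12.
|zone P∩zone Q|: x∈[3,5], y∈[5,7] → 2·2 = 4.
|zone P ∪ zone Q| = 27 − 4 = 23.00.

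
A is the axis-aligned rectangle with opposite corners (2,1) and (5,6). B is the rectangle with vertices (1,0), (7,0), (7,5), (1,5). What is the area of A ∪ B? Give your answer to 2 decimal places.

33.00

By inclusion–exclusion:
Individual areas: |A| = 15, |B| = 30.
|A∩B|: x∈[2,5], y∈[1,5] → 3·4 = 12.
|A ∪ B| = 45 − 12 = 33.00.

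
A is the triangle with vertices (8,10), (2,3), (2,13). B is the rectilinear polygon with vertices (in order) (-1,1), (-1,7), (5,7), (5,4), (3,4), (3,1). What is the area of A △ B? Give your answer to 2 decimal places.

|A| = 30, |B| = 30, |A∩B| = 6.75.
|A △ B| = |A| + |B| − 2·|A∩B| = 30 + 30 − 13.5 = 46.50.

46.50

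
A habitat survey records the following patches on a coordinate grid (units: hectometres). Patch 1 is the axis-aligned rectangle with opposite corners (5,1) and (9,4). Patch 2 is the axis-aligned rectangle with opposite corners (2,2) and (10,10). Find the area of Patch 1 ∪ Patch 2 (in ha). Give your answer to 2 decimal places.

By inclusion–exclusion:
Individual areas: |Patch 1| = 12, |Patch 2| = 64.
|Patch 1∩Patch 2|: x∈[5,9], y∈[2,4] → 4·2 = 8.
|Patch 1 ∪ Patch 2| = 76 − 8 = 68.00.

68.00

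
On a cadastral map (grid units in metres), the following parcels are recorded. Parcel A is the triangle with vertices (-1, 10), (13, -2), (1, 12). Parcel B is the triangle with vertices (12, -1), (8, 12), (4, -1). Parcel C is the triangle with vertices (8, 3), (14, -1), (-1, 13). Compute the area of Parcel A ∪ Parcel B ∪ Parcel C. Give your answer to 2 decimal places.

By inclusion–exclusion:
Individual areas: |Parcel A| = 26, |Parcel B| = 52, |Parcel C| = 12.
|Parcel A∩Parcel B| = 7.6336.
|Parcel A∩Parcel C| = 6.4389.
|Parcel B∩Parcel C| = 6.6003.
|Parcel A∩Parcel B∩Parcel C| = 2.4308.
|Parcel A ∪ Parcel B ∪ Parcel C| = 90 − 20.6728 + 2.4308 = 71.76.

71.76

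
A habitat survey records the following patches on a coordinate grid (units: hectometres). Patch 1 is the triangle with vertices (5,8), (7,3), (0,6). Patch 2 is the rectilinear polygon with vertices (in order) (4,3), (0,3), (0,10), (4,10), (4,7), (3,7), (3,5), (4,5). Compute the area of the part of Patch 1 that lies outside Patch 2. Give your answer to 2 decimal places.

|Patch 1| = 14.5, |Patch 1∩Patch 2| = 4.6286.
|Patch 1 ∖ Patch 2| = |Patch 1| − |Patch 1∩Patch 2| = 14.5 − 4.6286 = 9.87.

9.87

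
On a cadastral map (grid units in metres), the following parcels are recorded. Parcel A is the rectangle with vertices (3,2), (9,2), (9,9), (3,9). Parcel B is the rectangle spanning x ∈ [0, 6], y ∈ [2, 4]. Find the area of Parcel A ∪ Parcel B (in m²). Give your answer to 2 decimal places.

By inclusion–exclusion:
Individual areas: |Parcel A| = 42, |Parcel B| = 12.
|Parcel A∩Parcel B|: x∈[3,6], y∈[2,4] → 3·2 = 6.
|Parcel A ∪ Parcel B| = 54 − 6 = 48.00.

48.00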